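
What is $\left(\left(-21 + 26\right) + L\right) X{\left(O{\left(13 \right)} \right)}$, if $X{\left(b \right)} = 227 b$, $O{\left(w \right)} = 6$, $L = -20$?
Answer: $-20430$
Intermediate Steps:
$\left(\left(-21 + 26\right) + L\right) X{\left(O{\left(13 \right)} \right)} = \left(\left(-21 + 26\right) - 20\right) 227 \cdot 6 = \left(5 - 20\right) 1362 = \left(-15\right) 1362 = -20430$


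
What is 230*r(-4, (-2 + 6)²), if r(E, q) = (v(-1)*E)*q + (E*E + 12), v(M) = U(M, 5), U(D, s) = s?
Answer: -67160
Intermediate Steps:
v(M) = 5
r(E, q) = 12 + E² + 5*E*q (r(E, q) = (5*E)*q + (E*E + 12) = 5*E*q + (E² + 12) = 5*E*q + (12 + E²) = 12 + E² + 5*E*q)
230*r(-4, (-2 + 6)²) = 230*(12 + (-4)² + 5*(-4)*(-2 + 6)²) = 230*(12 + 16 + 5*(-4)*4²) = 230*(12 + 16 + 5*(-4)*16) = 230*(12 + 16 - 320) = 230*(-292) = -67160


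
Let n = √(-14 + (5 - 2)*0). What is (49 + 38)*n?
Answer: 87*I*√14 ≈ 325.52*I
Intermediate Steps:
n = I*√14 (n = √(-14 + 3*0) = √(-14 + 0) = √(-14) = I*√14 ≈ 3.7417*I)
(49 + 38)*n = (49 + 38)*(I*√14) = 87*(I*√14) = 87*I*√14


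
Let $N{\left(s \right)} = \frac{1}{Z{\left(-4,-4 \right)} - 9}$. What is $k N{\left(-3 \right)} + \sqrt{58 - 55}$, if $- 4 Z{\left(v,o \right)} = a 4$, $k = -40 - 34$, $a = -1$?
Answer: $\frac{37}{4} + \sqrt{3} \approx 10.982$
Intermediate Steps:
$k = -74$ ($k = -40 - 34 = -74$)
$Z{\left(v,o \right)} = 1$ ($Z{\left(v,o \right)} = - \frac{\left(-1\right) 4}{4} = \left(- \frac{1}{4}\right) \left(-4\right) = 1$)
$N{\left(s \right)} = - \frac{1}{8}$ ($N{\left(s \right)} = \frac{1}{1 - 9} = \frac{1}{-8} = - \frac{1}{8}$)
$k N{\left(-3 \right)} + \sqrt{58 - 55} = \left(-74\right) \left(- \frac{1}{8}\right) + \sqrt{58 - 55} = \frac{37}{4} + \sqrt{3}$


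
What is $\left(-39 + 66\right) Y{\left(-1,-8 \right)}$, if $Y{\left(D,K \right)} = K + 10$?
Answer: $54$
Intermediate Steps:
$Y{\left(D,K \right)} = 10 + K$
$\left(-39 + 66\right) Y{\left(-1,-8 \right)} = \left(-39 + 66\right) \left(10 - 8\right) = 27 \cdot 2 = 54$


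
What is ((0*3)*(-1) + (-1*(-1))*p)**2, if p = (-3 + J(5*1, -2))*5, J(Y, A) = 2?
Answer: 25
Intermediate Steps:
p = -5 (p = (-3 + 2)*5 = -1*5 = -5)
((0*3)*(-1) + (-1*(-1))*p)**2 = ((0*3)*(-1) - 1*(-1)*(-5))**2 = (0*(-1) + 1*(-5))**2 = (0 - 5)**2 = (-5)**2 = 25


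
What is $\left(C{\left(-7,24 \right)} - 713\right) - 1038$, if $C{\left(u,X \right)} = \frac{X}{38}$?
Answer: $- \frac{33257}{19} \approx -1750.4$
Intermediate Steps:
$C{\left(u,X \right)} = \frac{X}{38}$ ($C{\left(u,X \right)} = X \frac{1}{38} = \frac{X}{38}$)
$\left(C{\left(-7,24 \right)} - 713\right) - 1038 = \left(\frac{1}{38} \cdot 24 - 713\right) - 1038 = \left(\frac{12}{19} - 713\right) - 1038 = - \frac{13535}{19} - 1038 = - \frac{33257}{19}$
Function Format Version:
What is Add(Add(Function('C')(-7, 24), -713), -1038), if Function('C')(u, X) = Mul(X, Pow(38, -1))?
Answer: Rational(-33257, 19) ≈ -1750.4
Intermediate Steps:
Function('C')(u, X) = Mul(Rational(1, 38), X) (Function('C')(u, X) = Mul(X, Rational(1, 38)) = Mul(Rational(1, 38), X))
Add(Add(Function('C')(-7, 24), -713), -1038) = Add(Add(Mul(Rational(1, 38), 24), -713), -1038) = Add(Add(Rational(12, 19), -713), -1038) = Add(Rational(-13535, 19), -1038) = Rational(-33257, 19)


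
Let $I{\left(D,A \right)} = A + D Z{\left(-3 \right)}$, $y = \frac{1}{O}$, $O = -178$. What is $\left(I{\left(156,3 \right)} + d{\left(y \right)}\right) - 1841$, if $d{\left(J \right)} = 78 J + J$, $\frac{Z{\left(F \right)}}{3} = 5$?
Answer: $\frac{89277}{178} \approx 501.56$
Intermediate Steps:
$Z{\left(F \right)} = 15$ ($Z{\left(F \right)} = 3 \cdot 5 = 15$)
$y = - \frac{1}{178}$ ($y = \frac{1}{-178} = - \frac{1}{178} \approx -0.005618$)
$d{\left(J \right)} = 79 J$
$I{\left(D,A \right)} = A + 15 D$ ($I{\left(D,A \right)} = A + D 15 = A + 15 D$)
$\left(I{\left(156,3 \right)} + d{\left(y \right)}\right) - 1841 = \left(\left(3 + 15 \cdot 156\right) + 79 \left(- \frac{1}{178}\right)\right) - 1841 = \left(\left(3 + 2340\right) - \frac{79}{178}\right) - 1841 = \left(2343 - \frac{79}{178}\right) - 1841 = \frac{416975}{178} - 1841 = \frac{89277}{178}$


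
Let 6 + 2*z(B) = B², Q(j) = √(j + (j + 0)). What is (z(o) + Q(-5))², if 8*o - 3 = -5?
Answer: (-95 + 32*I*√10)²/1024 ≈ -1.1865 - 18.776*I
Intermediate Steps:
Q(j) = √2*√j (Q(j) = √(j + j) = √(2*j) = √2*√j)
o = -¼ (o = 3/8 + (⅛)*(-5) = 3/8 - 5/8 = -¼ ≈ -0.25000)
z(B) = -3 + B²/2
(z(o) + Q(-5))² = ((-3 + (-¼)²/2) + √2*√(-5))² = ((-3 + (½)*(1/16)) + √2*(I*√5))² = ((-3 + 1/32) + I*√10)² = (-95/32 + I*√10)²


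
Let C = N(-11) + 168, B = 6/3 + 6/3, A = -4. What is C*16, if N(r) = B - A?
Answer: 2816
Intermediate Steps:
B = 4 (B = 6*(⅓) + 6*(⅓) = 2 + 2 = 4)
N(r) = 8 (N(r) = 4 - 1*(-4) = 4 + 4 = 8)
C = 176 (C = 8 + 168 = 176)
C*16 = 176*16 = 2816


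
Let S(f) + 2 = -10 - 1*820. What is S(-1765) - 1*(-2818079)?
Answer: 2817247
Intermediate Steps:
S(f) = -832 (S(f) = -2 + (-10 - 1*820) = -2 + (-10 - 820) = -2 - 830 = -832)
S(-1765) - 1*(-2818079) = -832 - 1*(-2818079) = -832 + 2818079 = 2817247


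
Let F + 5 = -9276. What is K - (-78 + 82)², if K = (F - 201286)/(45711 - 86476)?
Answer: -441673/40765 ≈ -10.835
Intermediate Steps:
F = -9281 (F = -5 - 9276 = -9281)
K = 210567/40765 (K = (-9281 - 201286)/(45711 - 86476) = -210567/(-40765) = -210567*(-1/40765) = 210567/40765 ≈ 5.1654)
K - (-78 + 82)² = 210567/40765 - (-78 + 82)² = 210567/40765 - 1*4² = 210567/40765 - 1*16 = 210567/40765 - 16 = -441673/40765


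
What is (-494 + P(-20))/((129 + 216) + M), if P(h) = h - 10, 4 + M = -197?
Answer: -131/36 ≈ -3.6389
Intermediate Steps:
M = -201 (M = -4 - 197 = -201)
P(h) = -10 + h
(-494 + P(-20))/((129 + 216) + M) = (-494 + (-10 - 20))/((129 + 216) - 201) = (-494 - 30)/(345 - 201) = -524/144 = -524*1/144 = -131/36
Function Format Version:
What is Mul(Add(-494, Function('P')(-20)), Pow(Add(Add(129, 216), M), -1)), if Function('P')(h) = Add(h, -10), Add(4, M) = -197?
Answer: Rational(-131, 36) ≈ -3.6389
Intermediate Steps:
M = -201 (M = Add(-4, -197) = -201)
Function('P')(h) = Add(-10, h)
Mul(Add(-494, Function('P')(-20)), Pow(Add(Add(129, 216), M), -1)) = Mul(Add(-494, Add(-10, -20)), Pow(Add(Add(129, 216), -201), -1)) = Mul(Add(-494, -30), Pow(Add(345, -201), -1)) = Mul(-524, Pow(144, -1)) = Mul(-524, Rational(1, 144)) = Rational(-131, 36)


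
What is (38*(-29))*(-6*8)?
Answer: 52896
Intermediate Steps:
(38*(-29))*(-6*8) = -1102*(-48) = 52896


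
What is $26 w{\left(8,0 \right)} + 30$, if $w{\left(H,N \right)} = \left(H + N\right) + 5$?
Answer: $368$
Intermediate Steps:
$w{\left(H,N \right)} = 5 + H + N$
$26 w{\left(8,0 \right)} + 30 = 26 \left(5 + 8 + 0\right) + 30 = 26 \cdot 13 + 30 = 338 + 30 = 368$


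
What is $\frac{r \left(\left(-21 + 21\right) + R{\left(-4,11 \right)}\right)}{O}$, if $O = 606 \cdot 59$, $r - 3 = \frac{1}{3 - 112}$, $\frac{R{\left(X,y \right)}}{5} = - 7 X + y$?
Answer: $\frac{10595}{649531} \approx 0.016312$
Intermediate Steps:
$R{\left(X,y \right)} = - 35 X + 5 y$ ($R{\left(X,y \right)} = 5 \left(- 7 X + y\right) = 5 \left(y - 7 X\right) = - 35 X + 5 y$)
$r = \frac{326}{109}$ ($r = 3 + \frac{1}{3 - 112} = 3 + \frac{1}{-109} = 3 - \frac{1}{109} = \frac{326}{109} \approx 2.9908$)
$O = 35754$
$\frac{r \left(\left(-21 + 21\right) + R{\left(-4,11 \right)}\right)}{O} = \frac{\frac{326}{109} \left(\left(-21 + 21\right) + \left(\left(-35\right) \left(-4\right) + 5 \cdot 11\right)\right)}{35754} = \frac{326 \left(0 + \left(140 + 55\right)\right)}{109} \cdot \frac{1}{35754} = \frac{326 \left(0 + 195\right)}{109} \cdot \frac{1}{35754} = \frac{326}{109} \cdot 195 \cdot \frac{1}{35754} = \frac{63570}{109} \cdot \frac{1}{35754} = \frac{10595}{649531}$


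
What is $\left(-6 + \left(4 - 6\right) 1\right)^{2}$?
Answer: $64$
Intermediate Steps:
$\left(-6 + \left(4 - 6\right) 1\right)^{2} = \left(-6 - 2\right)^{2} = \left(-8\right)^{2} = 64$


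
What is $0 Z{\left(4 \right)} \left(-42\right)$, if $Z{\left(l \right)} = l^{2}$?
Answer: $0$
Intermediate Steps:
$0 Z{\left(4 \right)} \left(-42\right) = 0 \cdot 4^{2} \left(-42\right) = 0 \cdot 16 \left(-42\right) = 0 \left(-42\right) = 0$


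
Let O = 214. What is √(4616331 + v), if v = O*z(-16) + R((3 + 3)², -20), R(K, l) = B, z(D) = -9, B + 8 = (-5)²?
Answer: √4614422 ≈ 2148.1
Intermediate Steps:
B = 17 (B = -8 + (-5)² = -8 + 25 = 17)
R(K, l) = 17
v = -1909 (v = 214*(-9) + 17 = -1926 + 17 = -1909)
√(4616331 + v) = √(4616331 - 1909) = √4614422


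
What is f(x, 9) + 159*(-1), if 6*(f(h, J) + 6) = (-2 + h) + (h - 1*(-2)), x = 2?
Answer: -493/3 ≈ -164.33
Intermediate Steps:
f(h, J) = -6 + h/3 (f(h, J) = -6 + ((-2 + h) + (h - 1*(-2)))/6 = -6 + ((-2 + h) + (h + 2))/6 = -6 + ((-2 + h) + (2 + h))/6 = -6 + (2*h)/6 = -6 + h/3)
f(x, 9) + 159*(-1) = (-6 + (⅓)*2) + 159*(-1) = (-6 + ⅔) - 159 = -16/3 - 159 = -493/3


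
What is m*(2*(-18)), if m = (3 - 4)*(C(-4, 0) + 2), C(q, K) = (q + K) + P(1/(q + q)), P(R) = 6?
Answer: 144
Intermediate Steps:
C(q, K) = 6 + K + q (C(q, K) = (q + K) + 6 = (K + q) + 6 = 6 + K + q)
m = -4 (m = (3 - 4)*((6 + 0 - 4) + 2) = -(2 + 2) = -1*4 = -4)
m*(2*(-18)) = -8*(-18) = -4*(-36) = 144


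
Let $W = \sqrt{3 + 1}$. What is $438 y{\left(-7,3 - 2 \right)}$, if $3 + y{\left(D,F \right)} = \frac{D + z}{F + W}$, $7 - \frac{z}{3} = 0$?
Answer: $730$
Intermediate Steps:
$z = 21$ ($z = 21 - 0 = 21 + 0 = 21$)
$W = 2$ ($W = \sqrt{4} = 2$)
$y{\left(D,F \right)} = -3 + \frac{21 + D}{2 + F}$ ($y{\left(D,F \right)} = -3 + \frac{D + 21}{F + 2} = -3 + \frac{21 + D}{2 + F}$)
$438 y{\left(-7,3 - 2 \right)} = 438 \frac{15 - 7 - 3 \left(3 - 2\right)}{2 + \left(3 - 2\right)} = 438 \frac{15 - 7 - 3}{2 + 1} = 438 \frac{15 - 7 - 3}{3} = 438 \cdot \frac{1}{3} \cdot 5 = 438 \cdot \frac{5}{3} = 730$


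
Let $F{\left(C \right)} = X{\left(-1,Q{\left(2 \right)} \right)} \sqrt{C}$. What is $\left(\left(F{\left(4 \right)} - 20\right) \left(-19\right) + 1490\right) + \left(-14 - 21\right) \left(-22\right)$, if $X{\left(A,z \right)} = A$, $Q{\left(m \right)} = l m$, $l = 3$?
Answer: $2678$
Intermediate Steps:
$Q{\left(m \right)} = 3 m$
$F{\left(C \right)} = - \sqrt{C}$
$\left(\left(F{\left(4 \right)} - 20\right) \left(-19\right) + 1490\right) + \left(-14 - 21\right) \left(-22\right) = \left(\left(- \sqrt{4} - 20\right) \left(-19\right) + 1490\right) + \left(-14 - 21\right) \left(-22\right) = \left(\left(\left(-1\right) 2 - 20\right) \left(-19\right) + 1490\right) - -770 = \left(\left(-2 - 20\right) \left(-19\right) + 1490\right) + 770 = \left(\left(-22\right) \left(-19\right) + 1490\right) + 770 = \left(418 + 1490\right) + 770 = 1908 + 770 = 2678$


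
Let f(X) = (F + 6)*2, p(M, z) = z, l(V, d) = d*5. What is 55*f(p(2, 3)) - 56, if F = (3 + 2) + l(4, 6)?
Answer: 4454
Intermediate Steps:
l(V, d) = 5*d
F = 35 (F = (3 + 2) + 5*6 = 5 + 30 = 35)
f(X) = 82 (f(X) = (35 + 6)*2 = 41*2 = 82)
55*f(p(2, 3)) - 56 = 55*82 - 56 = 4510 - 56 = 4454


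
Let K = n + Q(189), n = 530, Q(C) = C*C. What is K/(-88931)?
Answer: -36251/88931 ≈ -0.40763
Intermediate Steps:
Q(C) = C**2
K = 36251 (K = 530 + 189**2 = 530 + 35721 = 36251)
K/(-88931) = 36251/(-88931) = 36251*(-1/88931) = -36251/88931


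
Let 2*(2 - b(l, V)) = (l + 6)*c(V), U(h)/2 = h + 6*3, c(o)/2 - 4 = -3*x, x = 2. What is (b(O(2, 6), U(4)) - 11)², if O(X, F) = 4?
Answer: 121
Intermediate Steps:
c(o) = -4 (c(o) = 8 + 2*(-3*2) = 8 + 2*(-6) = 8 - 12 = -4)
U(h) = 36 + 2*h (U(h) = 2*(h + 6*3) = 2*(h + 18) = 2*(18 + h) = 36 + 2*h)
b(l, V) = 14 + 2*l (b(l, V) = 2 - (l + 6)*(-4)/2 = 2 - (6 + l)*(-4)/2 = 2 - (-24 - 4*l)/2 = 2 + (12 + 2*l) = 14 + 2*l)
(b(O(2, 6), U(4)) - 11)² = ((14 + 2*4) - 11)² = ((14 + 8) - 11)² = (22 - 11)² = 11² = 121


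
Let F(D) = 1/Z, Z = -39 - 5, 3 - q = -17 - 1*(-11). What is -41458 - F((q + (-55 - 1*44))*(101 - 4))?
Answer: -1824151/44 ≈ -41458.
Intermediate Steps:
q = 9 (q = 3 - (-17 - 1*(-11)) = 3 - (-17 + 11) = 3 - 1*(-6) = 3 + 6 = 9)
Z = -44
F(D) = -1/44 (F(D) = 1/(-44) = -1/44)
-41458 - F((q + (-55 - 1*44))*(101 - 4)) = -41458 - 1*(-1/44) = -41458 + 1/44 = -1824151/44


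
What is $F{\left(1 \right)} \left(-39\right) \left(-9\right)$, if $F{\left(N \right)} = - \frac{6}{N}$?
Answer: $-2106$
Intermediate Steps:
$F{\left(1 \right)} \left(-39\right) \left(-9\right) = - \frac{6}{1} \left(-39\right) \left(-9\right) = \left(-6\right) 1 \left(-39\right) \left(-9\right) = \left(-6\right) \left(-39\right) \left(-9\right) = 234 \left(-9\right) = -2106$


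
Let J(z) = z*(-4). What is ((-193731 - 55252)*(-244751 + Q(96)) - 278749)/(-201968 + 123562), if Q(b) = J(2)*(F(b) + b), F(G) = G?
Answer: -30660498686/39203 ≈ -7.8210e+5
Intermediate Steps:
J(z) = -4*z
Q(b) = -16*b (Q(b) = (-4*2)*(b + b) = -16*b)
((-193731 - 55252)*(-244751 + Q(96)) - 278749)/(-201968 + 123562) = ((-193731 - 55252)*(-244751 - 16*96) - 278749)/(-201968 + 123562) = (-248983*(-244751 - 1536) - 278749)/(-78406) = (-248983*(-246287) - 278749)*(-1/78406) = (61321276121 - 278749)*(-1/78406) = 61320997372*(-1/78406) = -30660498686/39203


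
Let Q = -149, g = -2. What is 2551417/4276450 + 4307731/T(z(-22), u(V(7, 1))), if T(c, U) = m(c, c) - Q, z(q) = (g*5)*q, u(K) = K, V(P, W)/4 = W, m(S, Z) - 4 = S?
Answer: 18422747913491/1595115850 ≈ 11549.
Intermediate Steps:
m(S, Z) = 4 + S
V(P, W) = 4*W
z(q) = -10*q (z(q) = (-2*5)*q = -10*q)
T(c, U) = 153 + c (T(c, U) = (4 + c) - 1*(-149) = (4 + c) + 149 = 153 + c)
2551417/4276450 + 4307731/T(z(-22), u(V(7, 1))) = 2551417/4276450 + 4307731/(153 - 10*(-22)) = 2551417*(1/4276450) + 4307731/(153 + 220) = 2551417/4276450 + 4307731/373 = 18422747913491/1595115850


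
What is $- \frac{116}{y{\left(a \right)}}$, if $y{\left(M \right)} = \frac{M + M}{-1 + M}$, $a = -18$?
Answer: $- \frac{551}{9} \approx -61.222$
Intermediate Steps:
$y{\left(M \right)} = \frac{2 M}{-1 + M}$
$- \frac{116}{y{\left(a \right)}} = - \frac{116}{2 \left(-18\right) \frac{1}{-1 - 18}} = - \frac{116}{2 \left(-18\right) \frac{1}{-19}} = - \frac{116}{2 \left(-18\right) \left(- \frac{1}{19}\right)} = - \frac{116}{\frac{36}{19}} = \left(-116\right) \frac{19}{36} = - \frac{551}{9}$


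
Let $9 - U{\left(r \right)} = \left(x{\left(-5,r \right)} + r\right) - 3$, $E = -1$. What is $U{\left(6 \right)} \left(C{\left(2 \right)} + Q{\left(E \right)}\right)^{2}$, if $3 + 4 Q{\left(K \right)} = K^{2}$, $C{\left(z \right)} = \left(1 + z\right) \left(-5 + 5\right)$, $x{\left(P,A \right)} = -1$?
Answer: $\frac{7}{4} \approx 1.75$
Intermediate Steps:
$C{\left(z \right)} = 0$ ($C{\left(z \right)} = \left(1 + z\right) 0 = 0$)
$Q{\left(K \right)} = - \frac{3}{4} + \frac{K^{2}}{4}$
$U{\left(r \right)} = 13 - r$ ($U{\left(r \right)} = 9 - \left(\left(-1 + r\right) - 3\right) = 9 - \left(-4 + r\right) = 13 - r$)
$U{\left(6 \right)} \left(C{\left(2 \right)} + Q{\left(E \right)}\right)^{2} = \left(13 - 6\right) \left(0 - \left(\frac{3}{4} - \frac{\left(-1\right)^{2}}{4}\right)\right)^{2} = \left(13 - 6\right) \left(0 + \left(- \frac{3}{4} + \frac{1}{4} \cdot 1\right)\right)^{2} = 7 \left(0 + \left(- \frac{3}{4} + \frac{1}{4}\right)\right)^{2} = 7 \left(0 - \frac{1}{2}\right)^{2} = 7 \left(- \frac{1}{2}\right)^{2} = 7 \cdot \frac{1}{4} = \frac{7}{4}$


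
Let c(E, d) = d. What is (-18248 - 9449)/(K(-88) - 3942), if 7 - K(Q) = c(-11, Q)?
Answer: 27697/3847 ≈ 7.1996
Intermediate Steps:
K(Q) = 7 - Q
(-18248 - 9449)/(K(-88) - 3942) = (-18248 - 9449)/((7 - 1*(-88)) - 3942) = -27697/((7 + 88) - 3942) = -27697/(95 - 3942) = -27697/(-3847) = -27697*(-1/3847) = 27697/3847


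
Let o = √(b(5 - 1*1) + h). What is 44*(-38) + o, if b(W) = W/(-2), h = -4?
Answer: -1672 + I*√6 ≈ -1672.0 + 2.4495*I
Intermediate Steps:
b(W) = -W/2 (b(W) = W*(-½) = -W/2)
o = I*√6 (o = √(-(5 - 1*1)/2 - 4) = √(-(5 - 1)/2 - 4) = √(-½*4 - 4) = √(-2 - 4) = √(-6) = I*√6 ≈ 2.4495*I)
44*(-38) + o = 44*(-38) + I*√6 = -1672 + I*√6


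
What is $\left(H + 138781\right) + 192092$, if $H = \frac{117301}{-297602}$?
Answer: $\frac{98468349245}{297602} \approx 3.3087 \cdot 10^{5}$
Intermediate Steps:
$H = - \frac{117301}{297602}$ ($H = 117301 \left(- \frac{1}{297602}\right) = - \frac{117301}{297602} \approx -0.39415$)
$\left(H + 138781\right) + 192092 = \left(- \frac{117301}{297602} + 138781\right) + 192092 = \frac{41301385861}{297602} + 192092 = \frac{98468349245}{297602}$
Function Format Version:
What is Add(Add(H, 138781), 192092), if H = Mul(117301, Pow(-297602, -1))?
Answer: Rational(98468349245, 297602) ≈ 3.3087e+5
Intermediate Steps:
H = Rational(-117301, 297602) (H = Mul(117301, Rational(-1, 297602)) = Rational(-117301, 297602) ≈ -0.39415)
Add(Add(H, 138781), 192092) = Add(Add(Rational(-117301, 297602), 138781), 192092) = Add(Rational(41301385861, 297602), 192092) = Rational(98468349245, 297602)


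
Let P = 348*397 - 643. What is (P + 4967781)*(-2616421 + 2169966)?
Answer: -2279284032770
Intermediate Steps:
P = 137513 (P = 138156 - 643 = 137513)
(P + 4967781)*(-2616421 + 2169966) = (137513 + 4967781)*(-2616421 + 2169966) = 5105294*(-446455) = -2279284032770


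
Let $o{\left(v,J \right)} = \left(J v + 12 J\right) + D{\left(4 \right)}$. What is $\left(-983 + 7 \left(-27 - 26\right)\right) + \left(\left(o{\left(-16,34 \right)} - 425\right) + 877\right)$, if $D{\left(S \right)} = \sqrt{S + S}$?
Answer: $-1038 + 2 \sqrt{2} \approx -1035.2$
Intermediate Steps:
$D{\left(S \right)} = \sqrt{2} \sqrt{S}$ ($D{\left(S \right)} = \sqrt{2 S} = \sqrt{2} \sqrt{S}$)
$o{\left(v,J \right)} = 2 \sqrt{2} + 12 J + J v$ ($o{\left(v,J \right)} = \left(J v + 12 J\right) + \sqrt{2} \sqrt{4} = \left(12 J + J v\right) + \sqrt{2} \cdot 2 = \left(12 J + J v\right) + 2 \sqrt{2} = 2 \sqrt{2} + 12 J + J v$)
$\left(-983 + 7 \left(-27 - 26\right)\right) + \left(\left(o{\left(-16,34 \right)} - 425\right) + 877\right) = \left(-983 + 7 \left(-27 - 26\right)\right) + \left(\left(\left(2 \sqrt{2} + 12 \cdot 34 + 34 \left(-16\right)\right) - 425\right) + 877\right) = \left(-983 + 7 \left(-53\right)\right) + \left(\left(\left(2 \sqrt{2} + 408 - 544\right) - 425\right) + 877\right) = \left(-983 - 371\right) + \left(\left(\left(-136 + 2 \sqrt{2}\right) - 425\right) + 877\right) = -1354 + \left(\left(-561 + 2 \sqrt{2}\right) + 877\right) = -1354 + \left(316 + 2 \sqrt{2}\right) = -1038 + 2 \sqrt{2}$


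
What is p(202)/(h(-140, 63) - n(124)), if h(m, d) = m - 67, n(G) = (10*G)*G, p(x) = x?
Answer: -202/153967 ≈ -0.0013120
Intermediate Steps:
n(G) = 10*G**2
h(m, d) = -67 + m
p(202)/(h(-140, 63) - n(124)) = 202/((-67 - 140) - 10*124**2) = 202/(-207 - 10*15376) = 202/(-207 - 1*153760) = 202/(-207 - 153760) = 202/(-153967) = 202*(-1/153967) = -202/153967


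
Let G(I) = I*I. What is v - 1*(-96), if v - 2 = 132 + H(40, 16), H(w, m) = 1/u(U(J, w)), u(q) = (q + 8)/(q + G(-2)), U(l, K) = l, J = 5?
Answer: 2999/13 ≈ 230.69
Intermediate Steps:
G(I) = I²
u(q) = (8 + q)/(4 + q) (u(q) = (q + 8)/(q + (-2)²) = (8 + q)/(q + 4) = (8 + q)/(4 + q))
H(w, m) = 9/13 (H(w, m) = 1/((8 + 5)/(4 + 5)) = 1/(13/9) = 9/13)
v = 1751/13 (v = 2 + (132 + 9/13) = 2 + 1725/13 = 1751/13 ≈ 134.69)
v - 1*(-96) = 1751/13 - 1*(-96) = 1751/13 + 96 = 2999/13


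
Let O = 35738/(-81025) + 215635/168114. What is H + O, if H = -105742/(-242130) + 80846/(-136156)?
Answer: 182977186940407918/267300041272266975 ≈ 0.68454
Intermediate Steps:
H = -184922651/1177409010 (H = -105742*(-1/242130) + 80846*(-1/136156) = 7553/17295 - 40423/68078 = -184922651/1177409010 ≈ -0.15706)
O = 11463767743/13621436850 (O = 35738*(-1/81025) + 215635*(1/168114) = -35738/81025 + 215635/168114 = 11463767743/13621436850 ≈ 0.84160)
H + O = -184922651/1177409010 + 11463767743/13621436850 = 182977186940407918/267300041272266975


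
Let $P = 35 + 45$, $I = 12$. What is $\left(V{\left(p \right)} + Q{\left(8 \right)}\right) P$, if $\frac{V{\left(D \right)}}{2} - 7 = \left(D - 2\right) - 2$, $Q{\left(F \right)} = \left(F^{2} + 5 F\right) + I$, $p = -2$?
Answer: $9440$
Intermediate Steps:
$Q{\left(F \right)} = 12 + F^{2} + 5 F$ ($Q{\left(F \right)} = \left(F^{2} + 5 F\right) + 12 = 12 + F^{2} + 5 F$)
$P = 80$
$V{\left(D \right)} = 6 + 2 D$ ($V{\left(D \right)} = 14 + 2 \left(\left(D - 2\right) - 2\right) = 14 + 2 \left(\left(-2 + D\right) - 2\right) = 14 + 2 \left(-4 + D\right) = 14 + \left(-8 + 2 D\right) = 6 + 2 D$)
$\left(V{\left(p \right)} + Q{\left(8 \right)}\right) P = \left(\left(6 + 2 \left(-2\right)\right) + \left(12 + 8^{2} + 5 \cdot 8\right)\right) 80 = \left(\left(6 - 4\right) + \left(12 + 64 + 40\right)\right) 80 = \left(2 + 116\right) 80 = 118 \cdot 80 = 9440$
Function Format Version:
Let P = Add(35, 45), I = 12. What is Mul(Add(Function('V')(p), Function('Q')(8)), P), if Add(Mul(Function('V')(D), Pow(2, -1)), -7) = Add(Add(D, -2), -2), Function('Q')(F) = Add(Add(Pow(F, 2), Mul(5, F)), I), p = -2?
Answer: 9440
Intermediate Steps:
Function('Q')(F) = Add(12, Pow(F, 2), Mul(5, F)) (Function('Q')(F) = Add(Add(Pow(F, 2), Mul(5, F)), 12) = Add(12, Pow(F, 2), Mul(5, F)))
P = 80
Function('V')(D) = Add(6, Mul(2, D)) (Function('V')(D) = Add(14, Mul(2, Add(Add(D, -2), -2))) = Add(14, Mul(2, Add(Add(-2, D), -2))) = Add(14, Mul(2, Add(-4, D))) = Add(14, Add(-8, Mul(2, D))) = Add(6, Mul(2, D)))
Mul(Add(Function('V')(p), Function('Q')(8)), P) = Mul(Add(Add(6, Mul(2, -2)), Add(12, Pow(8, 2), Mul(5, 8))), 80) = Mul(Add(Add(6, -4), Add(12, 64, 40)), 80) = Mul(Add(2, 116), 80) = Mul(118, 80) = 9440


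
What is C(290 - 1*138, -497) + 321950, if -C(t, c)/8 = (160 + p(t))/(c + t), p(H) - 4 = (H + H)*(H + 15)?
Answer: 111480206/345 ≈ 3.2313e+5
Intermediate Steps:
p(H) = 4 + 2*H*(15 + H) (p(H) = 4 + (H + H)*(H + 15) = 4 + (2*H)*(15 + H) = 4 + 2*H*(15 + H))
C(t, c) = -8*(164 + 2*t² + 30*t)/(c + t) (C(t, c) = -8*(160 + (4 + 2*t² + 30*t))/(c + t) = -8*(164 + 2*t² + 30*t)/(c + t))
C(290 - 1*138, -497) + 321950 = 16*(-82 - (290 - 1*138)² - 15*(290 - 1*138))/(-497 + (290 - 1*138)) + 321950 = 16*(-82 - (290 - 138)² - 15*(290 - 138))/(-497 + (290 - 138)) + 321950 = 16*(-82 - 1*152² - 15*152)/(-497 + 152) + 321950 = 16*(-82 - 1*23104 - 2280)/(-345) + 321950 = 16*(-1/345)*(-82 - 23104 - 2280) + 321950 = 16*(-1/345)*(-25466) + 321950 = 407456/345 + 321950 = 111480206/345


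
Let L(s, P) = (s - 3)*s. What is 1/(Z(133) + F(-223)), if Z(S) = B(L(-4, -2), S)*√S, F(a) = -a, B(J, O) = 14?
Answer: 223/23661 - 14*√133/23661 ≈ 0.0026011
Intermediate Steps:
L(s, P) = s*(-3 + s) (L(s, P) = (-3 + s)*s = s*(-3 + s))
Z(S) = 14*√S
1/(Z(133) + F(-223)) = 1/(14*√133 - 1*(-223)) = 1/(14*√133 + 223) = 1/(223 + 14*√133)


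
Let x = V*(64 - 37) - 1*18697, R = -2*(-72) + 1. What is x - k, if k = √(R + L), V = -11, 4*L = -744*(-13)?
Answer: -18994 - √2563 ≈ -19045.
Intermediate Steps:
L = 2418 (L = (-744*(-13))/4 = (¼)*9672 = 2418)
R = 145 (R = 144 + 1 = 145)
k = √2563 (k = √(145 + 2418) = √2563 ≈ 50.626)
x = -18994 (x = -11*(64 - 37) - 1*18697 = -11*27 - 18697 = -297 - 18697 = -18994)
x - k = -18994 - √2563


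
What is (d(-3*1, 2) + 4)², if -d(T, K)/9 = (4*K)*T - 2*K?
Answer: 65536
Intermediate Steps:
d(T, K) = 18*K - 36*K*T (d(T, K) = -9*((4*K)*T - 2*K) = -9*(4*K*T - 2*K) = -9*(-2*K + 4*K*T) = 18*K - 36*K*T)
(d(-3*1, 2) + 4)² = (18*2*(1 - (-6)) + 4)² = (18*2*(1 - 2*(-3)) + 4)² = (18*2*(1 + 6) + 4)² = (18*2*7 + 4)² = (252 + 4)² = 256² = 65536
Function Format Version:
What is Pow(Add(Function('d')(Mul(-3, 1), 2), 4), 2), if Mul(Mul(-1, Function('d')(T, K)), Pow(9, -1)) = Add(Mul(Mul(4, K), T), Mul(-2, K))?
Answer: 65536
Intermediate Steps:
Function('d')(T, K) = Add(Mul(18, K), Mul(-36, K, T)) (Function('d')(T, K) = Mul(-9, Add(Mul(Mul(4, K), T), Mul(-2, K))) = Mul(-9, Add(Mul(4, K, T), Mul(-2, K))) = Mul(-9, Add(Mul(-2, K), Mul(4, K, T))) = Add(Mul(18, K), Mul(-36, K, T)))
Pow(Add(Function('d')(Mul(-3, 1), 2), 4), 2) = Pow(Add(Mul(18, 2, Add(1, Mul(-2, Mul(-3, 1)))), 4), 2) = Pow(Add(Mul(18, 2, Add(1, Mul(-2, -3))), 4), 2) = Pow(Add(Mul(18, 2, Add(1, 6)), 4), 2) = Pow(Add(Mul(18, 2, 7), 4), 2) = Pow(Add(252, 4), 2) = Pow(256, 2) = 65536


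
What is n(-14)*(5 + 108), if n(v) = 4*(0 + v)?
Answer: -6328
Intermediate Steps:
n(v) = 4*v
n(-14)*(5 + 108) = (4*(-14))*(5 + 108) = -56*113 = -6328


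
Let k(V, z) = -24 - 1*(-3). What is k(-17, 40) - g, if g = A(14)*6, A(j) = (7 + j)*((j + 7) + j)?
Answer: -4431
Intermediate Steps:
A(j) = (7 + j)*(7 + 2*j) (A(j) = (7 + j)*((7 + j) + j) = (7 + j)*(7 + 2*j))
k(V, z) = -21 (k(V, z) = -24 + 3 = -21)
g = 4410 (g = (49 + 2*14**2 + 21*14)*6 = (49 + 2*196 + 294)*6 = (49 + 392 + 294)*6 = 735*6 = 4410)
k(-17, 40) - g = -21 - 1*4410 = -21 - 4410 = -4431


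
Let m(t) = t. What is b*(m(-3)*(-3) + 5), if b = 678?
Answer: 9492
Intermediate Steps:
b*(m(-3)*(-3) + 5) = 678*(-3*(-3) + 5) = 678*(9 + 5) = 678*14 = 9492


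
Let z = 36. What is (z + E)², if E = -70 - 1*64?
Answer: 9604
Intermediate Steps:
E = -134 (E = -70 - 64 = -134)
(z + E)² = (36 - 134)² = (-98)² = 9604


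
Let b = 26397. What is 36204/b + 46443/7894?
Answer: 71988107/9922758 ≈ 7.2549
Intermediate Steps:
36204/b + 46443/7894 = 36204/26397 + 46443/7894 = 36204*(1/26397) + 46443*(1/7894) = 1724/1257 + 46443/7894 = 71988107/9922758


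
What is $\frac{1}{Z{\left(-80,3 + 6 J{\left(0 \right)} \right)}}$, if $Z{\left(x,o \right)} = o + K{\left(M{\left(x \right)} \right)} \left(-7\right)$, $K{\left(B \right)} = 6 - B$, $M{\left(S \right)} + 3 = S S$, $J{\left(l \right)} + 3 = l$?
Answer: $\frac{1}{44722} \approx 2.236 \cdot 10^{-5}$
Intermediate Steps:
$J{\left(l \right)} = -3 + l$
$M{\left(S \right)} = -3 + S^{2}$ ($M{\left(S \right)} = -3 + S S = -3 + S^{2}$)
$Z{\left(x,o \right)} = -63 + o + 7 x^{2}$ ($Z{\left(x,o \right)} = o + \left(6 - \left(-3 + x^{2}\right)\right) \left(-7\right) = o + \left(9 - x^{2}\right) \left(-7\right) = o + \left(-63 + 7 x^{2}\right) = -63 + o + 7 x^{2}$)
$\frac{1}{Z{\left(-80,3 + 6 J{\left(0 \right)} \right)}} = \frac{1}{-63 + \left(3 + 6 \left(-3 + 0\right)\right) + 7 \left(-80\right)^{2}} = \frac{1}{-63 + \left(3 + 6 \left(-3\right)\right) + 7 \cdot 6400} = \frac{1}{-63 + \left(3 - 18\right) + 44800} = \frac{1}{-63 - 15 + 44800} = \frac{1}{44722}$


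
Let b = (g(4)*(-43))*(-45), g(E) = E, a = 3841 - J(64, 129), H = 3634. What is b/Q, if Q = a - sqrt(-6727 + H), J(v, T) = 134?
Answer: 14346090/6872471 + 3870*I*sqrt(3093)/6872471 ≈ 2.0875 + 0.031318*I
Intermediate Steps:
a = 3707 (a = 3841 - 1*134 = 3841 - 134 = 3707)
Q = 3707 - I*sqrt(3093) (Q = 3707 - sqrt(-6727 + 3634) = 3707 - sqrt(-3093) = 3707 - I*sqrt(3093) ≈ 3707.0 - 55.615*I)
b = 7740 (b = (4*(-43))*(-45) = -172*(-45) = 7740)
b/Q = 7740/(3707 - I*sqrt(3093))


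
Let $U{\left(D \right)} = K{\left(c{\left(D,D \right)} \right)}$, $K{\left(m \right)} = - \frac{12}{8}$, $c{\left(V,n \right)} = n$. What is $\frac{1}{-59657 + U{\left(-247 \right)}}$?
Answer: $- \frac{2}{119317} \approx -1.6762 \cdot 10^{-5}$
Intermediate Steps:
$K{\left(m \right)} = - \frac{3}{2}$ ($K{\left(m \right)} = \left(-12\right) \frac{1}{8} = - \frac{3}{2}$)
$U{\left(D \right)} = - \frac{3}{2}$
$\frac{1}{-59657 + U{\left(-247 \right)}} = \frac{1}{-59657 - \frac{3}{2}} = \frac{1}{- \frac{119317}{2}} = - \frac{2}{119317}$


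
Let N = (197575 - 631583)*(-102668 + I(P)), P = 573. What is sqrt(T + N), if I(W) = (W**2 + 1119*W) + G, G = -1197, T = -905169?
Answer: I*sqrt(375700364377) ≈ 6.1294e+5*I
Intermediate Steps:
I(W) = -1197 + W**2 + 1119*W (I(W) = (W**2 + 1119*W) - 1197 = -1197 + W**2 + 1119*W)
N = -375699459208 (N = (197575 - 631583)*(-102668 + (-1197 + 573**2 + 1119*573)) = -434008*(-102668 + (-1197 + 328329 + 641187)) = -434008*(-102668 + 968319) = -434008*865651 = -375699459208)
sqrt(T + N) = sqrt(-905169 - 375699459208) = sqrt(-375700364377) = I*sqrt(375700364377)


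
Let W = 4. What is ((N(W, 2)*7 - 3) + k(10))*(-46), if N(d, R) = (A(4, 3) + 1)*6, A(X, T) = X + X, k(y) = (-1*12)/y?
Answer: -85974/5 ≈ -17195.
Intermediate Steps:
k(y) = -12/y
A(X, T) = 2*X
N(d, R) = 54 (N(d, R) = (2*4 + 1)*6 = (8 + 1)*6 = 9*6 = 54)
((N(W, 2)*7 - 3) + k(10))*(-46) = ((54*7 - 3) - 12/10)*(-46) = ((378 - 3) - 12*⅒)*(-46) = (375 - 6/5)*(-46) = (1869/5)*(-46) = -85974/5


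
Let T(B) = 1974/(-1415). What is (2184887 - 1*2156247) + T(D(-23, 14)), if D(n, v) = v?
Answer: 40523626/1415 ≈ 28639.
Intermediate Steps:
T(B) = -1974/1415 (T(B) = 1974*(-1/1415) = -1974/1415)
(2184887 - 1*2156247) + T(D(-23, 14)) = (2184887 - 1*2156247) - 1974/1415 = (2184887 - 2156247) - 1974/1415 = 28640 - 1974/1415 = 40523626/1415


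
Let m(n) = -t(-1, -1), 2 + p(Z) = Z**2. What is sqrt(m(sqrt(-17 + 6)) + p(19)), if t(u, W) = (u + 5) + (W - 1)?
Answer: sqrt(357) ≈ 18.894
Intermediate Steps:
t(u, W) = 4 + W + u (t(u, W) = (5 + u) + (-1 + W) = 4 + W + u)
p(Z) = -2 + Z**2
m(n) = -2 (m(n) = -(4 - 1 - 1) = -1*2 = -2)
sqrt(m(sqrt(-17 + 6)) + p(19)) = sqrt(-2 + (-2 + 19**2)) = sqrt(-2 + (-2 + 361)) = sqrt(-2 + 359) = sqrt(357)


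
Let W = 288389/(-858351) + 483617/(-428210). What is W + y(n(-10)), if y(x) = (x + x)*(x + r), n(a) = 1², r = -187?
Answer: -137268871385377/367554481710 ≈ -373.47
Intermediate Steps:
n(a) = 1
y(x) = 2*x*(-187 + x) (y(x) = (x + x)*(x - 187) = (2*x)*(-187 + x) = 2*x*(-187 + x))
W = -538604189257/367554481710 (W = 288389*(-1/858351) + 483617*(-1/428210) = -288389/858351 - 483617/428210 = -538604189257/367554481710 ≈ -1.4654)
W + y(n(-10)) = -538604189257/367554481710 + 2*1*(-187 + 1) = -538604189257/367554481710 + 2*1*(-186) = -538604189257/367554481710 - 372 = -137268871385377/367554481710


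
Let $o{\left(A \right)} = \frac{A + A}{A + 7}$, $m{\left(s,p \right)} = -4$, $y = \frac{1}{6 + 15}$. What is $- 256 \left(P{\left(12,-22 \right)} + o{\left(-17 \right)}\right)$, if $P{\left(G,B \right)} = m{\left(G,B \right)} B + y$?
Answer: $- \frac{2458112}{105} \approx -23411.0$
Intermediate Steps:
$y = \frac{1}{21} \approx 0.047619$
$o{\left(A \right)} = \frac{2 A}{7 + A}$
$P{\left(G,B \right)} = \frac{1}{21} - 4 B$ ($P{\left(G,B \right)} = - 4 B + \frac{1}{21} = \frac{1}{21} - 4 B$)
$- 256 \left(P{\left(12,-22 \right)} + o{\left(-17 \right)}\right) = - 256 \left(\left(\frac{1}{21} - -88\right) + 2 \left(-17\right) \frac{1}{7 - 17}\right) = - 256 \left(\left(\frac{1}{21} + 88\right) + 2 \left(-17\right) \frac{1}{-10}\right) = - 256 \left(\frac{1849}{21} + 2 \left(-17\right) \left(- \frac{1}{10}\right)\right) = - 256 \left(\frac{1849}{21} + \frac{17}{5}\right) = \left(-256\right) \frac{9602}{105} = - \frac{2458112}{105}$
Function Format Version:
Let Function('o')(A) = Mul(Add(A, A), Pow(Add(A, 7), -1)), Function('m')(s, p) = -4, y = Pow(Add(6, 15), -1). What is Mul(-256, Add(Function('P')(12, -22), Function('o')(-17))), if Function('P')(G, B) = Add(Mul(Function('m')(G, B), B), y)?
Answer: Rational(-2458112, 105) ≈ -23411.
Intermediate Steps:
y = Rational(1, 21) (y = Pow(21, -1) = Rational(1, 21) ≈ 0.047619)
Function('o')(A) = Mul(2, A, Pow(Add(7, A), -1)) (Function('o')(A) = Mul(Mul(2, A), Pow(Add(7, A), -1)) = Mul(2, A, Pow(Add(7, A), -1)))
Function('P')(G, B) = Add(Rational(1, 21), Mul(-4, B)) (Function('P')(G, B) = Add(Mul(-4, B), Rational(1, 21)) = Add(Rational(1, 21), Mul(-4, B)))
Mul(-256, Add(Function('P')(12, -22), Function('o')(-17))) = Mul(-256, Add(Add(Rational(1, 21), Mul(-4, -22)), Mul(2, -17, Pow(Add(7, -17), -1)))) = Mul(-256, Add(Add(Rational(1, 21), 88), Mul(2, -17, Pow(-10, -1)))) = Mul(-256, Add(Rational(1849, 21), Mul(2, -17, Rational(-1, 10)))) = Mul(-256, Add(Rational(1849, 21), Rational(17, 5))) = Mul(-256, Rational(9602, 105)) = Rational(-2458112, 105)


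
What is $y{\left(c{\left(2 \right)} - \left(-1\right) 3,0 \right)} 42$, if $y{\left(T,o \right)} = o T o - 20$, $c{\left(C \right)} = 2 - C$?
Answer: $-840$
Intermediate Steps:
$y{\left(T,o \right)} = -20 + T o^{2}$ ($y{\left(T,o \right)} = T o o - 20 = T o^{2} - 20 = -20 + T o^{2}$)
$y{\left(c{\left(2 \right)} - \left(-1\right) 3,0 \right)} 42 = \left(-20 + \left(\left(2 - 2\right) - \left(-1\right) 3\right) 0^{2}\right) 42 = \left(-20 + \left(\left(2 - 2\right) - -3\right) 0\right) 42 = \left(-20 + \left(0 + 3\right) 0\right) 42 = \left(-20 + 3 \cdot 0\right) 42 = \left(-20 + 0\right) 42 = \left(-20\right) 42 = -840$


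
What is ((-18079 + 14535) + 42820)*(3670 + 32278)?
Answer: 1411893648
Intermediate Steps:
((-18079 + 14535) + 42820)*(3670 + 32278) = (-3544 + 42820)*35948 = 39276*35948 = 1411893648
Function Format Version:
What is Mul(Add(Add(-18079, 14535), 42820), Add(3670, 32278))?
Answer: 1411893648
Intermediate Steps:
Mul(Add(Add(-18079, 14535), 42820), Add(3670, 32278)) = Mul(Add(-3544, 42820), 35948) = Mul(39276, 35948) = 1411893648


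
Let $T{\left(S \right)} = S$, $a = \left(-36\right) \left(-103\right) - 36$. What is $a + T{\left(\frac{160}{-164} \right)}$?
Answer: $\frac{150512}{41} \approx 3671.0$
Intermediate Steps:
$a = 3672$ ($a = 3708 - 36 = 3672$)
$a + T{\left(\frac{160}{-164} \right)} = 3672 + \frac{160}{-164} = 3672 + 160 \left(- \frac{1}{164}\right) = 3672 - \frac{40}{41} = \frac{150512}{41}$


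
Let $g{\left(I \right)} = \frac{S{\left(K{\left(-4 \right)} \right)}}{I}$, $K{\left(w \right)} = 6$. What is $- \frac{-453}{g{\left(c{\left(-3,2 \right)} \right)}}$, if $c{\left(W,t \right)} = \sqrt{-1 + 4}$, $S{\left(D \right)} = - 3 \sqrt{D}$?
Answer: $- \frac{151 \sqrt{2}}{2} \approx -106.77$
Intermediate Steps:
$c{\left(W,t \right)} = \sqrt{3}$
$g{\left(I \right)} = - \frac{3 \sqrt{6}}{I}$ ($g{\left(I \right)} = \frac{\left(-3\right) \sqrt{6}}{I} = - \frac{3 \sqrt{6}}{I}$)
$- \frac{-453}{g{\left(c{\left(-3,2 \right)} \right)}} = - \frac{-453}{\left(-3\right) \sqrt{6} \frac{1}{\sqrt{3}}} = - \frac{-453}{\left(-3\right) \sqrt{6} \frac{\sqrt{3}}{3}} = - \frac{-453}{\left(-3\right) \sqrt{2}} = - \left(-453\right) \left(- \frac{\sqrt{2}}{6}\right) = - \frac{151 \sqrt{2}}{2}$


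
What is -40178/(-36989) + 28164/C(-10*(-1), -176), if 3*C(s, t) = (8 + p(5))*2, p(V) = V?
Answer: 1563159608/480857 ≈ 3250.8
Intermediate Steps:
C(s, t) = 26/3 (C(s, t) = ((8 + 5)*2)/3 = (13*2)/3 = (⅓)*26 = 26/3)
-40178/(-36989) + 28164/C(-10*(-1), -176) = -40178/(-36989) + 28164/(26/3) = -40178*(-1/36989) + 28164*(3/26) = 40178/36989 + 42246/13 = 1563159608/480857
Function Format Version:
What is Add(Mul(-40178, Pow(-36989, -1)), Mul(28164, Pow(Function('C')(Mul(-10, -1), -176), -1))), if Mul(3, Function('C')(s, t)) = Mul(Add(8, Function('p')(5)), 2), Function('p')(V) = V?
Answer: Rational(1563159608, 480857) ≈ 3250.8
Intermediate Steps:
Function('C')(s, t) = Rational(26, 3) (Function('C')(s, t) = Mul(Rational(1, 3), Mul(Add(8, 5), 2)) = Mul(Rational(1, 3), Mul(13, 2)) = Mul(Rational(1, 3), 26) = Rational(26, 3))
Add(Mul(-40178, Pow(-36989, -1)), Mul(28164, Pow(Function('C')(Mul(-10, -1), -176), -1))) = Add(Mul(-40178, Pow(-36989, -1)), Mul(28164, Pow(Rational(26, 3), -1))) = Add(Mul(-40178, Rational(-1, 36989)), Mul(28164, Rational(3, 26))) = Add(Rational(40178, 36989), Rational(42246, 13)) = Rational(1563159608, 480857)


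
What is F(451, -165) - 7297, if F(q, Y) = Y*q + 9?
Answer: -81703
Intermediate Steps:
F(q, Y) = 9 + Y*q
F(451, -165) - 7297 = (9 - 165*451) - 7297 = (9 - 74415) - 7297 = -74406 - 7297 = -81703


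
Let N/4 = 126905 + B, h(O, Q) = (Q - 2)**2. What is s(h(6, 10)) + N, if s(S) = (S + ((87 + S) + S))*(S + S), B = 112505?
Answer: 993352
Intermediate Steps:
h(O, Q) = (-2 + Q)**2
N = 957640 (N = 4*(126905 + 112505) = 4*239410 = 957640)
s(S) = 2*S*(87 + 3*S) (s(S) = (S + (87 + 2*S))*(2*S) = (87 + 3*S)*(2*S) = 2*S*(87 + 3*S))
s(h(6, 10)) + N = 6*(-2 + 10)**2*(29 + (-2 + 10)**2) + 957640 = 6*8**2*(29 + 8**2) + 957640 = 6*64*(29 + 64) + 957640 = 6*64*93 + 957640 = 35712 + 957640 = 993352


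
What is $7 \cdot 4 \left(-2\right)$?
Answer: $-56$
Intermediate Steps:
$7 \cdot 4 \left(-2\right) = 28 \left(-2\right) = -56$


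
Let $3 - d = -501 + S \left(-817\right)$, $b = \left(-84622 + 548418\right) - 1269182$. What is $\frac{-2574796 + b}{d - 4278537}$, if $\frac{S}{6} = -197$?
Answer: $\frac{3380182}{5243727} \approx 0.64461$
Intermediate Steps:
$S = -1182$ ($S = 6 \left(-197\right) = -1182$)
$b = -805386$ ($b = 463796 - 1269182 = -805386$)
$d = -965190$ ($d = 3 - \left(-501 - -965694\right) = 3 - \left(-501 + 965694\right) = 3 - 965193 = -965190$)
$\frac{-2574796 + b}{d - 4278537} = \frac{-2574796 - 805386}{-965190 - 4278537} = - \frac{3380182}{-5243727} = \left(-3380182\right) \left(- \frac{1}{5243727}\right) = \frac{3380182}{5243727}$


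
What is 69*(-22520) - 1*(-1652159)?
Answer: 98279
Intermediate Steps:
69*(-22520) - 1*(-1652159) = -1553880 + 1652159 = 98279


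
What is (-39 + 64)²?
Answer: 625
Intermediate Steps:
(-39 + 64)² = 25² = 625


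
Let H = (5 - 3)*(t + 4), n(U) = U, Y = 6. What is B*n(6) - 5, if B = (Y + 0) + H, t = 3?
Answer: 115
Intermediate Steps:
H = 14 (H = (5 - 3)*(3 + 4) = 2*7 = 14)
B = 20 (B = (6 + 0) + 14 = 6 + 14 = 20)
B*n(6) - 5 = 20*6 - 5 = 120 - 5 = 115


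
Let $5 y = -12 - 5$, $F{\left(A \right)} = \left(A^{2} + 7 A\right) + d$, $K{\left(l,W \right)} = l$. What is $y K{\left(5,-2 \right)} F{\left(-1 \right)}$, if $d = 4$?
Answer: $34$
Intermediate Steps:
$F{\left(A \right)} = 4 + A^{2} + 7 A$ ($F{\left(A \right)} = \left(A^{2} + 7 A\right) + 4 = 4 + A^{2} + 7 A$)
$y = - \frac{17}{5}$ ($y = \frac{-12 - 5}{5} = \frac{1}{5} \left(-17\right) = - \frac{17}{5} \approx -3.4$)
$y K{\left(5,-2 \right)} F{\left(-1 \right)} = \left(- \frac{17}{5}\right) 5 \left(4 + \left(-1\right)^{2} + 7 \left(-1\right)\right) = - 17 \left(4 + 1 - 7\right) = \left(-17\right) \left(-2\right) = 34$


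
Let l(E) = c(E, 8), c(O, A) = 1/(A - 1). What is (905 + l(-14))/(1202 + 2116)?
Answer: 1056/3871 ≈ 0.27280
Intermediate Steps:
c(O, A) = 1/(-1 + A)
l(E) = ⅐ (l(E) = 1/(-1 + 8) = 1/7 = ⅐)
(905 + l(-14))/(1202 + 2116) = (905 + ⅐)/(1202 + 2116) = (6336/7)/3318 = (6336/7)*(1/3318) = 1056/3871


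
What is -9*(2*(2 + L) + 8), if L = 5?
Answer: -198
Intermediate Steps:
-9*(2*(2 + L) + 8) = -9*(2*(2 + 5) + 8) = -9*(2*7 + 8) = -9*(14 + 8) = -9*22 = -198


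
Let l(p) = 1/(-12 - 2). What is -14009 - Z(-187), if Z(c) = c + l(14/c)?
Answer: -193507/14 ≈ -13822.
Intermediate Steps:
l(p) = -1/14 (l(p) = 1/(-14) = -1/14)
Z(c) = -1/14 + c (Z(c) = c - 1/14 = -1/14 + c)
-14009 - Z(-187) = -14009 - (-1/14 - 187) = -14009 - 1*(-2619/14) = -14009 + 2619/14 = -193507/14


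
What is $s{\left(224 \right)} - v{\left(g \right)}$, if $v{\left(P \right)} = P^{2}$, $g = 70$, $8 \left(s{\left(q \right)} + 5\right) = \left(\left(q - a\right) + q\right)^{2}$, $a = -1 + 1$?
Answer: $20183$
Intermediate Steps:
$a = 0$
$s{\left(q \right)} = -5 + \frac{q^{2}}{2}$ ($s{\left(q \right)} = -5 + \frac{\left(\left(q - 0\right) + q\right)^{2}}{8} = -5 + \frac{\left(\left(q + 0\right) + q\right)^{2}}{8} = -5 + \frac{\left(q + q\right)^{2}}{8} = -5 + \frac{\left(2 q\right)^{2}}{8} = -5 + \frac{4 q^{2}}{8} = -5 + \frac{q^{2}}{2}$)
$s{\left(224 \right)} - v{\left(g \right)} = \left(-5 + \frac{224^{2}}{2}\right) - 70^{2} = \left(-5 + \frac{1}{2} \cdot 50176\right) - 4900 = \left(-5 + 25088\right) - 4900 = 25083 - 4900 = 20183$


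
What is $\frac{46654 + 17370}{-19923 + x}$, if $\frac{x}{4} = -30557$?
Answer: $- \frac{64024}{142151} \approx -0.45039$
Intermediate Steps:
$x = -122228$ ($x = 4 \left(-30557\right) = -122228$)
$\frac{46654 + 17370}{-19923 + x} = \frac{46654 + 17370}{-19923 - 122228} = \frac{64024}{-142151} = 64024 \left(- \frac{1}{142151}\right) = - \frac{64024}{142151}$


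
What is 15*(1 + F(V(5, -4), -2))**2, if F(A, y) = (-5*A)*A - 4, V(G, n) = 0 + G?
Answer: 245760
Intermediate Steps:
V(G, n) = G
F(A, y) = -4 - 5*A**2 (F(A, y) = -5*A**2 - 4 = -4 - 5*A**2)
15*(1 + F(V(5, -4), -2))**2 = 15*(1 + (-4 - 5*5**2))**2 = 15*(1 + (-4 - 5*25))**2 = 15*(1 + (-4 - 125))**2 = 15*(1 - 129)**2 = 15*(-128)**2 = 15*16384 = 245760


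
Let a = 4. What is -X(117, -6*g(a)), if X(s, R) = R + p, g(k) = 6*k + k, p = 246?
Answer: -78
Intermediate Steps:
g(k) = 7*k
X(s, R) = 246 + R (X(s, R) = R + 246 = 246 + R)
-X(117, -6*g(a)) = -(246 - 42*4) = -(246 - 6*28) = -(246 - 168) = -1*78 = -78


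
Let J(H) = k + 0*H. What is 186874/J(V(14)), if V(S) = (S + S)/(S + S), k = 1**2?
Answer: 186874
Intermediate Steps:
k = 1
V(S) = 1 (V(S) = (2*S)/((2*S)) = (2*S)*(1/(2*S)) = 1)
J(H) = 1 (J(H) = 1 + 0*H = 1 + 0 = 1)
186874/J(V(14)) = 186874/1 = 186874*1 = 186874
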